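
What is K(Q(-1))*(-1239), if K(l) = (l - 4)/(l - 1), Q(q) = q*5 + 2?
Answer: -8673/4 ≈ -2168.3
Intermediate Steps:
Q(q) = 2 + 5*q (Q(q) = 5*q + 2 = 2 + 5*q)
K(l) = (-4 + l)/(-1 + l)
K(Q(-1))*(-1239) = ((-4 + (2 + 5*(-1)))/(-1 + (2 + 5*(-1))))*(-1239) = ((-4 + (2 - 5))/(-1 + (2 - 5)))*(-1239) = ((-4 - 3)/(-1 - 3))*(-1239) = (-7/(-4))*(-1239) = -1/4*(-7)*(-1239) = (7/4)*(-1239) = -8673/4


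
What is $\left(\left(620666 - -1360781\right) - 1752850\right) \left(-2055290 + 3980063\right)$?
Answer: $439997333481$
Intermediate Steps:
$\left(\left(620666 - -1360781\right) - 1752850\right) \left(-2055290 + 3980063\right) = \left(\left(620666 + 1360781\right) - 1752850\right) 1924773 = \left(1981447 - 1752850\right) 1924773 = 228597 \cdot 1924773 = 439997333481$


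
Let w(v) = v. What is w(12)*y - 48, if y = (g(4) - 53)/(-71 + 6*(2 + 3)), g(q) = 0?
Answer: -1332/41 ≈ -32.488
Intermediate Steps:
y = 53/41 (y = (0 - 53)/(-71 + 6*(2 + 3)) = -53/(-71 + 6*5) = -53/(-71 + 30) = -53/(-41) = -53*(-1/41) = 53/41 ≈ 1.2927)
w(12)*y - 48 = 12*(53/41) - 48 = 636/41 - 48 = -1332/41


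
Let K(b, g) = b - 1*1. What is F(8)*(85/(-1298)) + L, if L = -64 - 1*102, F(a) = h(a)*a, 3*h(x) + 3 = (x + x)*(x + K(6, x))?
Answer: -392902/1947 ≈ -201.80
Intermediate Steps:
K(b, g) = -1 + b (K(b, g) = b - 1 = -1 + b)
h(x) = -1 + 2*x*(5 + x)/3 (h(x) = -1 + ((x + x)*(x + (-1 + 6)))/3 = -1 + ((2*x)*(x + 5))/3 = -1 + ((2*x)*(5 + x))/3 = -1 + (2*x*(5 + x))/3 = -1 + 2*x*(5 + x)/3)
F(a) = a*(-1 + 2*a²/3 + 10*a/3) (F(a) = (-1 + 2*a²/3 + 10*a/3)*a = a*(-1 + 2*a²/3 + 10*a/3))
L = -166 (L = -64 - 102 = -166)
F(8)*(85/(-1298)) + L = ((⅓)*8*(-3 + 2*8² + 10*8))*(85/(-1298)) - 166 = ((⅓)*8*(-3 + 2*64 + 80))*(85*(-1/1298)) - 166 = ((⅓)*8*(-3 + 128 + 80))*(-85/1298) - 166 = ((⅓)*8*205)*(-85/1298) - 166 = (1640/3)*(-85/1298) - 166 = -69700/1947 - 166 = -392902/1947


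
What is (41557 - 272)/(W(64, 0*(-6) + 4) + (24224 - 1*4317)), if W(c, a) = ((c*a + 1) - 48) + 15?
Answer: 41285/20131 ≈ 2.0508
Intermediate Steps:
W(c, a) = -32 + a*c (W(c, a) = ((a*c + 1) - 48) + 15 = ((1 + a*c) - 48) + 15 = (-47 + a*c) + 15 = -32 + a*c)
(41557 - 272)/(W(64, 0*(-6) + 4) + (24224 - 1*4317)) = (41557 - 272)/((-32 + (0*(-6) + 4)*64) + (24224 - 1*4317)) = 41285/((-32 + (0 + 4)*64) + (24224 - 4317)) = 41285/((-32 + 4*64) + 19907) = 41285/((-32 + 256) + 19907) = 41285/(224 + 19907) = 41285/20131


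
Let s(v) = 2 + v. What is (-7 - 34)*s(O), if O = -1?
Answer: -41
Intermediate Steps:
(-7 - 34)*s(O) = (-7 - 34)*(2 - 1) = -41*1 = -41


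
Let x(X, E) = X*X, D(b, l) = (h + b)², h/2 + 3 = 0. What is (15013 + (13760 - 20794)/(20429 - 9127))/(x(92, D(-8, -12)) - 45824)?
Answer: -42417473/105560680 ≈ -0.40183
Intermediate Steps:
h = -6 (h = -6 + 2*0 = -6 + 0 = -6)
D(b, l) = (-6 + b)²
x(X, E) = X²
(15013 + (13760 - 20794)/(20429 - 9127))/(x(92, D(-8, -12)) - 45824) = (15013 + (13760 - 20794)/(20429 - 9127))/(92² - 45824) = (15013 - 7034/11302)/(8464 - 45824) = (15013 - 7034*1/11302)/(-37360) = (15013 - 3517/5651)*(-1/37360) = (84834946/5651)*(-1/37360) = -42417473/105560680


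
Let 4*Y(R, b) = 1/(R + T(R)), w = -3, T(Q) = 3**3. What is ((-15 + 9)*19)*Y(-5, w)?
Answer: -57/44 ≈ -1.2955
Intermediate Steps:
T(Q) = 27
Y(R, b) = 1/(4*(27 + R)) (Y(R, b) = 1/(4*(R + 27)) = 1/(4*(27 + R)))
((-15 + 9)*19)*Y(-5, w) = ((-15 + 9)*19)*(1/(4*(27 - 5))) = (-6*19)*((1/4)/22) = -57/(2*22) = -114*1/88 = -57/44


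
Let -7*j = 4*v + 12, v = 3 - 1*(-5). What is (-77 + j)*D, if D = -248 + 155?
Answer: 54219/7 ≈ 7745.6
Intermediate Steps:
v = 8 (v = 3 + 5 = 8)
j = -44/7 (j = -(4*8 + 12)/7 = -(32 + 12)/7 = -1/7*44 = -44/7 ≈ -6.2857)
D = -93
(-77 + j)*D = (-77 - 44/7)*(-93) = -583/7*(-93) = 54219/7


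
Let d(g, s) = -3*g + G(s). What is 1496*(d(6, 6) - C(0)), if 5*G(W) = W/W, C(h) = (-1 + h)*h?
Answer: -133144/5 ≈ -26629.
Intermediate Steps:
C(h) = h*(-1 + h)
G(W) = ⅕ (G(W) = (W/W)/5 = (⅕)*1 = ⅕)
d(g, s) = ⅕ - 3*g (d(g, s) = -3*g + ⅕ = ⅕ - 3*g)
1496*(d(6, 6) - C(0)) = 1496*((⅕ - 3*6) - 0*(-1 + 0)) = 1496*((⅕ - 18) - 0*(-1)) = 1496*(-89/5 - 1*0) = 1496*(-89/5 + 0) = 1496*(-89/5) = -133144/5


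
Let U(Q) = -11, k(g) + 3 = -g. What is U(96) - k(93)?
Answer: 85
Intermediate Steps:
k(g) = -3 - g
U(96) - k(93) = -11 - (-3 - 1*93) = -11 - (-3 - 93) = -11 - 1*(-96) = -11 + 96 = 85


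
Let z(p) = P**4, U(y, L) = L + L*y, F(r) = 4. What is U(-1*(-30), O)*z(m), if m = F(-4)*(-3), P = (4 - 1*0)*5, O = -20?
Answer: -99200000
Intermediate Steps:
P = 20 (P = (4 + 0)*5 = 4*5 = 20)
m = -12 (m = 4*(-3) = -12)
z(p) = 160000 (z(p) = 20**4 = 160000)
U(-1*(-30), O)*z(m) = -20*(1 - 1*(-30))*160000 = -20*(1 + 30)*160000 = -20*31*160000 = -620*160000 = -99200000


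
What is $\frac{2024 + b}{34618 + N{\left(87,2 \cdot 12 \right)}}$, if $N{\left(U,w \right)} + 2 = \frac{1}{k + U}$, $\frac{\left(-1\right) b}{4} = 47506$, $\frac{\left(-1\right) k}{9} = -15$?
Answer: $- \frac{41736000}{7684753} \approx -5.431$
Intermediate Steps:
$k = 135$ ($k = \left(-9\right) \left(-15\right) = 135$)
$b = -190024$ ($b = \left(-4\right) 47506 = -190024$)
$N{\left(U,w \right)} = -2 + \frac{1}{135 + U}$
$\frac{2024 + b}{34618 + N{\left(87,2 \cdot 12 \right)}} = \frac{2024 - 190024}{34618 + \frac{-269 - 174}{135 + 87}} = - \frac{188000}{34618 + \frac{-269 - 174}{222}} = - \frac{188000}{34618 + \frac{1}{222} \left(-443\right)} = - \frac{188000}{34618 - \frac{443}{222}} = - \frac{188000}{\frac{7684753}{222}} = \left(-188000\right) \frac{222}{7684753} = - \frac{41736000}{7684753}$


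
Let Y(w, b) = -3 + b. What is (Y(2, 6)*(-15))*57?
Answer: -2565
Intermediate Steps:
(Y(2, 6)*(-15))*57 = ((-3 + 6)*(-15))*57 = (3*(-15))*57 = -45*57 = -2565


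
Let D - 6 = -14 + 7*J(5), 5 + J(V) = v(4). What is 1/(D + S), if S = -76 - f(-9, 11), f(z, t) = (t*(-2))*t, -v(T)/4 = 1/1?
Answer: 1/95 ≈ 0.010526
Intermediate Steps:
v(T) = -4 (v(T) = -4/1 = -4)
J(V) = -9 (J(V) = -5 - 4 = -9)
f(z, t) = -2*t² (f(z, t) = (-2*t)*t = -2*t²)
D = -71 (D = 6 + (-14 + 7*(-9)) = 6 + (-14 - 63) = 6 - 77 = -71)
S = 166 (S = -76 - (-2)*11² = -76 - (-2)*121 = -76 - 1*(-242) = -76 + 242 = 166)
1/(D + S) = 1/(-71 + 166) = 1/95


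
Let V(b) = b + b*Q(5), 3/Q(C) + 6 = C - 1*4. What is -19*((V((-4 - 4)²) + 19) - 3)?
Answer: -3952/5 ≈ -790.40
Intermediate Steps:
Q(C) = 3/(-10 + C) (Q(C) = 3/(-6 + (C - 1*4)) = 3/(-6 + (C - 4)) = 3/(-6 + (-4 + C)) = 3/(-10 + C))
V(b) = 2*b/5 (V(b) = b + b*(3/(-10 + 5)) = b + b*(3/(-5)) = b + b*(3*(-⅕)) = b + b*(-⅗) = b - 3*b/5 = 2*b/5)
-19*((V((-4 - 4)²) + 19) - 3) = -19*((2*(-4 - 4)²/5 + 19) - 3) = -19*(((⅖)*(-8)² + 19) - 3) = -19*(((⅖)*64 + 19) - 3) = -19*((128/5 + 19) - 3) = -19*(223/5 - 3) = -19*208/5 = -3952/5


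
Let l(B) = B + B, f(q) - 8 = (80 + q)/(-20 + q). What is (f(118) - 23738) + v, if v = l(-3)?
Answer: -1162965/49 ≈ -23734.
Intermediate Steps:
f(q) = 8 + (80 + q)/(-20 + q)
l(B) = 2*B
v = -6 (v = 2*(-3) = -6)
(f(118) - 23738) + v = ((-80 + 9*118)/(-20 + 118) - 23738) - 6 = ((-80 + 1062)/98 - 23738) - 6 = ((1/98)*982 - 23738) - 6 = (491/49 - 23738) - 6 = -1162671/49 - 6 = -1162965/49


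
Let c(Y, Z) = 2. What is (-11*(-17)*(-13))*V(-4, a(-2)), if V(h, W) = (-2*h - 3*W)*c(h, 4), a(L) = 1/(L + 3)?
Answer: -24310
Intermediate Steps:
a(L) = 1/(3 + L)
V(h, W) = -6*W - 4*h (V(h, W) = (-2*h - 3*W)*2 = (-3*W - 2*h)*2 = -6*W - 4*h)
(-11*(-17)*(-13))*V(-4, a(-2)) = (-11*(-17)*(-13))*(-6/(3 - 2) - 4*(-4)) = (187*(-13))*(-6/1 + 16) = -2431*(-6*1 + 16) = -2431*(-6 + 16) = -2431*10 = -24310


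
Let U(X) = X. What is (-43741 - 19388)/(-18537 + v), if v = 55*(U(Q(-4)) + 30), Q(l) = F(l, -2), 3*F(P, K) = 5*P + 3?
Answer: 189387/51596 ≈ 3.6706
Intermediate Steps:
F(P, K) = 1 + 5*P/3 (F(P, K) = (5*P + 3)/3 = (3 + 5*P)/3 = 1 + 5*P/3)
Q(l) = 1 + 5*l/3
v = 4015/3 (v = 55*((1 + (5/3)*(-4)) + 30) = 55*((1 - 20/3) + 30) = 55*(-17/3 + 30) = 55*(73/3) = 4015/3 ≈ 1338.3)
(-43741 - 19388)/(-18537 + v) = (-43741 - 19388)/(-18537 + 4015/3) = -63129/(-51596/3) = -63129*(-3/51596) = 189387/51596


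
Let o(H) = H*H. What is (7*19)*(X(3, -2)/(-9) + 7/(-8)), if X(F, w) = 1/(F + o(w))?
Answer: -8531/72 ≈ -118.49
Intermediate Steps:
o(H) = H²
X(F, w) = 1/(F + w²)
(7*19)*(X(3, -2)/(-9) + 7/(-8)) = (7*19)*(1/((3 + (-2)²)*(-9)) + 7/(-8)) = 133*(-⅑/(3 + 4) + 7*(-⅛)) = 133*(-⅑/7 - 7/8) = 133*((⅐)*(-⅑) - 7/8) = 133*(-1/63 - 7/8) = 133*(-449/504) = -8531/72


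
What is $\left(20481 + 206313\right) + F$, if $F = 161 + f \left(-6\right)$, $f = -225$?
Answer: $228305$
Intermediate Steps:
$F = 1511$ ($F = 161 - -1350 = 161 + 1350 = 1511$)
$\left(20481 + 206313\right) + F = \left(20481 + 206313\right) + 1511 = 226794 + 1511 = 228305$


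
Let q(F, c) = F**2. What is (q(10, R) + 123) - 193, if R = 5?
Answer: 30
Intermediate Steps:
(q(10, R) + 123) - 193 = (10**2 + 123) - 193 = (100 + 123) - 193 = 223 - 193 = 30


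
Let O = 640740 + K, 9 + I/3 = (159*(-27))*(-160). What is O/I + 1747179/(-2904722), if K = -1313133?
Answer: -1851124833491/1995169304862 ≈ -0.92780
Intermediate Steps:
I = 2060613 (I = -27 + 3*((159*(-27))*(-160)) = -27 + 3*(-4293*(-160)) = -27 + 3*686880 = -27 + 2060640 = 2060613)
O = -672393 (O = 640740 - 1313133 = -672393)
O/I + 1747179/(-2904722) = -672393/2060613 + 1747179/(-2904722) = -672393*1/2060613 + 1747179*(-1/2904722) = -224131/686871 - 1747179/2904722 = -1851124833491/1995169304862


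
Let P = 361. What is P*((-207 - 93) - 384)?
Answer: -246924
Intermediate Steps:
P*((-207 - 93) - 384) = 361*((-207 - 93) - 384) = 361*(-300 - 384) = 361*(-684) = -246924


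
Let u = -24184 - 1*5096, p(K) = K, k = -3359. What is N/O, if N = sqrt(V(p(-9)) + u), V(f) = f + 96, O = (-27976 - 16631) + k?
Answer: -I*sqrt(29193)/47966 ≈ -0.0035621*I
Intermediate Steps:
O = -47966 (O = (-27976 - 16631) - 3359 = -44607 - 3359 = -47966)
V(f) = 96 + f
u = -29280 (u = -24184 - 5096 = -29280)
N = I*sqrt(29193) (N = sqrt((96 - 9) - 29280) = sqrt(87 - 29280) = sqrt(-29193) = I*sqrt(29193) ≈ 170.86*I)
N/O = (I*sqrt(29193))/(-47966) = (I*sqrt(29193))*(-1/47966) = -I*sqrt(29193)/47966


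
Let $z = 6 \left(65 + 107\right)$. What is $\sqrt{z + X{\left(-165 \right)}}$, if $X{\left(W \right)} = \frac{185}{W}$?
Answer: $\frac{\sqrt{1122627}}{33} \approx 32.107$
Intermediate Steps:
$z = 1032$ ($z = 6 \cdot 172 = 1032$)
$\sqrt{z + X{\left(-165 \right)}} = \sqrt{1032 + \frac{185}{-165}} = \sqrt{1032 + 185 \left(- \frac{1}{165}\right)} = \sqrt{1032 - \frac{37}{33}} = \sqrt{\frac{34019}{33}} = \frac{\sqrt{1122627}}{33}$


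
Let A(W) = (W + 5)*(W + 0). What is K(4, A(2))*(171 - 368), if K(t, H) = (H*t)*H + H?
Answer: -157206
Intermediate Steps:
A(W) = W*(5 + W) (A(W) = (5 + W)*W = W*(5 + W))
K(t, H) = H + t*H² (K(t, H) = t*H² + H = H + t*H²)
K(4, A(2))*(171 - 368) = ((2*(5 + 2))*(1 + (2*(5 + 2))*4))*(171 - 368) = ((2*7)*(1 + (2*7)*4))*(-197) = (14*(1 + 14*4))*(-197) = (14*(1 + 56))*(-197) = (14*57)*(-197) = 798*(-197) = -157206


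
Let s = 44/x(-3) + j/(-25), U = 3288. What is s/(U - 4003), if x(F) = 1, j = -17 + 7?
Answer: -222/3575 ≈ -0.062098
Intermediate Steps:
j = -10
s = 222/5 (s = 44/1 - 10/(-25) = 44*1 - 10*(-1/25) = 44 + 2/5 = 222/5 ≈ 44.400)
s/(U - 4003) = (222/5)/(3288 - 4003) = (222/5)/(-715) = -1/715*222/5 = -222/3575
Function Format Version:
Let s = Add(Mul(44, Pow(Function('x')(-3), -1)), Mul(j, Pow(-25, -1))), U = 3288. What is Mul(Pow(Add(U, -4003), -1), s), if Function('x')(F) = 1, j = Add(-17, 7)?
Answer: Rational(-222, 3575) ≈ -0.062098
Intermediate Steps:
j = -10
s = Rational(222, 5) (s = Add(Mul(44, Pow(1, -1)), Mul(-10, Pow(-25, -1))) = Add(Mul(44, 1), Mul(-10, Rational(-1, 25))) = Add(44, Rational(2, 5)) = Rational(222, 5) ≈ 44.400)
Mul(Pow(Add(U, -4003), -1), s) = Mul(Pow(Add(3288, -4003), -1), Rational(222, 5)) = Mul(Pow(-715, -1), Rational(222, 5)) = Mul(Rational(-1, 715), Rational(222, 5)) = Rational(-222, 3575)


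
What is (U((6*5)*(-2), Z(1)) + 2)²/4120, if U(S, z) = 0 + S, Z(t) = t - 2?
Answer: 841/1030 ≈ 0.81650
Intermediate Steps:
Z(t) = -2 + t
U(S, z) = S
(U((6*5)*(-2), Z(1)) + 2)²/4120 = ((6*5)*(-2) + 2)²/4120 = (30*(-2) + 2)²*(1/4120) = (-60 + 2)²*(1/4120) = (-58)²*(1/4120) = 3364*(1/4120) = 841/1030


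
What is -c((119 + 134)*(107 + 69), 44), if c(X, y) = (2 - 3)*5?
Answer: 5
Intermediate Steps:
c(X, y) = -5 (c(X, y) = -1*5 = -5)
-c((119 + 134)*(107 + 69), 44) = -1*(-5) = 5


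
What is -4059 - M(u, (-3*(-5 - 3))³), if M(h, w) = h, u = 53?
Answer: -4112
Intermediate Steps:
-4059 - M(u, (-3*(-5 - 3))³) = -4059 - 1*53 = -4059 - 53 = -4112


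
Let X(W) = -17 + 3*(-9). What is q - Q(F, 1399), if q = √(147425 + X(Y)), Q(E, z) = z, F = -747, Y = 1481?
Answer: -1399 + √147381 ≈ -1015.1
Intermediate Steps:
X(W) = -44 (X(W) = -17 - 27 = -44)
q = √147381 (q = √(147425 - 44) = √147381 ≈ 383.90)
q - Q(F, 1399) = √147381 - 1*1399 = √147381 - 1399 = -1399 + √147381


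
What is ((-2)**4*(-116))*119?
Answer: -220864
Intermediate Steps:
((-2)**4*(-116))*119 = (16*(-116))*119 = -1856*119 = -220864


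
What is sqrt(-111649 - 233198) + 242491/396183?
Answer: 242491/396183 + I*sqrt(344847) ≈ 0.61207 + 587.24*I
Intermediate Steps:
sqrt(-111649 - 233198) + 242491/396183 = sqrt(-344847) + 242491*(1/396183) = I*sqrt(344847) + 242491/396183 = 242491/396183 + I*sqrt(344847)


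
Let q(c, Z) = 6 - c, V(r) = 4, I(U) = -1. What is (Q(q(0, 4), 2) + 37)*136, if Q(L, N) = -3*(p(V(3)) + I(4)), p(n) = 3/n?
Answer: 5134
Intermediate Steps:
Q(L, N) = 3/4 (Q(L, N) = -3*(3/4 - 1) = -3*(-1/4) = 3/4)
(Q(q(0, 4), 2) + 37)*136 = (3/4 + 37)*136 = (151/4)*136 = 5134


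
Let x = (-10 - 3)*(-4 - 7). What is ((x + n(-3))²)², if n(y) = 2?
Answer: 442050625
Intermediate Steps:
x = 143 (x = -13*(-11) = 143)
((x + n(-3))²)² = ((143 + 2)²)² = (145²)² = 21025² = 442050625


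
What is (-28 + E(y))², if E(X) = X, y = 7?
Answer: 441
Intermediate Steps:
(-28 + E(y))² = (-28 + 7)² = (-21)² = 441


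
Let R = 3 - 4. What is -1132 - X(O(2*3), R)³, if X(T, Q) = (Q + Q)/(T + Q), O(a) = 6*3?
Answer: -5561508/4913 ≈ -1132.0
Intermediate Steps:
O(a) = 18
R = -1
X(T, Q) = 2*Q/(Q + T) (X(T, Q) = (2*Q)/(Q + T) = 2*Q/(Q + T))
-1132 - X(O(2*3), R)³ = -1132 - (2*(-1)/(-1 + 18))³ = -1132 - (2*(-1)/17)³ = -1132 - (2*(-1)*(1/17))³ = -1132 - (-2/17)³ = -1132 - 1*(-8/4913) = -1132 + 8/4913 = -5561508/4913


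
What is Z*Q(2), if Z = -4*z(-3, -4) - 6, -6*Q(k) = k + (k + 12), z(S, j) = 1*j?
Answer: -80/3 ≈ -26.667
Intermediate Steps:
z(S, j) = j
Q(k) = -2 - k/3 (Q(k) = -(k + (k + 12))/6 = -(k + (12 + k))/6 = -(12 + 2*k)/6 = -2 - k/3)
Z = 10 (Z = -4*(-4) - 6 = 16 - 6 = 10)
Z*Q(2) = 10*(-2 - ⅓*2) = 10*(-2 - ⅔) = 10*(-8/3) = -80/3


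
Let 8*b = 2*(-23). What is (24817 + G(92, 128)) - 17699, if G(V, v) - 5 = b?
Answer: 28469/4 ≈ 7117.3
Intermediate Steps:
b = -23/4 (b = (2*(-23))/8 = (⅛)*(-46) = -23/4 ≈ -5.7500)
G(V, v) = -¾ (G(V, v) = 5 - 23/4 = -¾)
(24817 + G(92, 128)) - 17699 = (24817 - ¾) - 17699 = 99265/4 - 17699 = 28469/4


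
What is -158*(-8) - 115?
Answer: 1149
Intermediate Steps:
-158*(-8) - 115 = 1264 - 115 = 1149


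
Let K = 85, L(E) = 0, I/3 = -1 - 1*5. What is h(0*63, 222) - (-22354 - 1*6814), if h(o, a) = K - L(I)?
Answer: 29253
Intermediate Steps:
I = -18 (I = 3*(-1 - 1*5) = 3*(-1 - 5) = 3*(-6) = -18)
h(o, a) = 85 (h(o, a) = 85 - 1*0 = 85 + 0 = 85)
h(0*63, 222) - (-22354 - 1*6814) = 85 - (-22354 - 1*6814) = 85 - (-22354 - 6814) = 85 - 1*(-29168) = 85 + 29168 = 29253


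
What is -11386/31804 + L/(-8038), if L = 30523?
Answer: -132784270/31955069 ≈ -4.1553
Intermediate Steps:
-11386/31804 + L/(-8038) = -11386/31804 + 30523/(-8038) = -11386*1/31804 + 30523*(-1/8038) = -5693/15902 - 30523/8038 = -132784270/31955069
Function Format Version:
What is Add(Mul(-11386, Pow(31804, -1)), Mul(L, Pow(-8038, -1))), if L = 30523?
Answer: Rational(-132784270, 31955069) ≈ -4.1553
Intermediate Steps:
Add(Mul(-11386, Pow(31804, -1)), Mul(L, Pow(-8038, -1))) = Add(Mul(-11386, Pow(31804, -1)), Mul(30523, Pow(-8038, -1))) = Add(Mul(-11386, Rational(1, 31804)), Mul(30523, Rational(-1, 8038))) = Add(Rational(-5693, 15902), Rational(-30523, 8038)) = Rational(-132784270, 31955069)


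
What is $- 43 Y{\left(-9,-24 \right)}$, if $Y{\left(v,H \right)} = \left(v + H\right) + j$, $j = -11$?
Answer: $1892$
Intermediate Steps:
$Y{\left(v,H \right)} = -11 + H + v$ ($Y{\left(v,H \right)} = \left(v + H\right) - 11 = \left(H + v\right) - 11 = -11 + H + v$)
$- 43 Y{\left(-9,-24 \right)} = - 43 \left(-11 - 24 - 9\right) = \left(-43\right) \left(-44\right) = 1892$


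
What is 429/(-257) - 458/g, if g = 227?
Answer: -215089/58339 ≈ -3.6869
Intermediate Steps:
429/(-257) - 458/g = 429/(-257) - 458/227 = 429*(-1/257) - 458*1/227 = -429/257 - 458/227 = -215089/58339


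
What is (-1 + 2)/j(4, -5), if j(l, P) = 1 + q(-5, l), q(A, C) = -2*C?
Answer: -⅐ ≈ -0.14286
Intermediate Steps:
j(l, P) = 1 - 2*l
(-1 + 2)/j(4, -5) = (-1 + 2)/(1 - 2*4) = 1/(1 - 8) = 1/(-7) = -⅐*1 = -⅐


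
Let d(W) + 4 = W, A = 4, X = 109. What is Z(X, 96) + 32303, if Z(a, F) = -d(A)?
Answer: 32303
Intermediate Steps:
d(W) = -4 + W
Z(a, F) = 0 (Z(a, F) = -(-4 + 4) = -1*0 = 0)
Z(X, 96) + 32303 = 0 + 32303 = 32303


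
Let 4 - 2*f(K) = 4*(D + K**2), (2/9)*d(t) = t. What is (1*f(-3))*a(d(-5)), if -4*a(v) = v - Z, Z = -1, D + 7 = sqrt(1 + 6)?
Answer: -43/4 - 43*sqrt(7)/4 ≈ -39.192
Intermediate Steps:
D = -7 + sqrt(7) (D = -7 + sqrt(1 + 6) = -7 + sqrt(7) ≈ -4.3542)
d(t) = 9*t/2
f(K) = 16 - 2*sqrt(7) - 2*K**2 (f(K) = 2 - 2*((-7 + sqrt(7)) + K**2) = 2 - 2*(-7 + sqrt(7) + K**2) = 2 - (-28 + 4*sqrt(7) + 4*K**2)/2 = 2 + (14 - 2*sqrt(7) - 2*K**2) = 16 - 2*sqrt(7) - 2*K**2)
a(v) = -1/4 - v/4 (a(v) = -(v - 1*(-1))/4 = -(v + 1)/4 = -(1 + v)/4 = -1/4 - v/4)
(1*f(-3))*a(d(-5)) = (1*(16 - 2*sqrt(7) - 2*(-3)**2))*(-1/4 - 9*(-5)/8) = (1*(16 - 2*sqrt(7) - 2*9))*(-1/4 - 1/4*(-45/2)) = (1*(16 - 2*sqrt(7) - 18))*(-1/4 + 45/8) = (1*(-2 - 2*sqrt(7)))*(43/8) = (-2 - 2*sqrt(7))*(43/8) = -43/4 - 43*sqrt(7)/4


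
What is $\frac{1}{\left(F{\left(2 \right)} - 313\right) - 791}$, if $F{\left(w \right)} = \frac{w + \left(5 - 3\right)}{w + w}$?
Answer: $- \frac{1}{1103} \approx -0.00090662$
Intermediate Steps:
$F{\left(w \right)} = \frac{2 + w}{2 w}$ ($F{\left(w \right)} = \frac{w + 2}{2 w} = \left(2 + w\right) \frac{1}{2 w} = \frac{2 + w}{2 w}$)
$\frac{1}{\left(F{\left(2 \right)} - 313\right) - 791} = \frac{1}{\left(\frac{2 + 2}{2 \cdot 2} - 313\right) - 791} = \frac{1}{\left(\frac{1}{2} \cdot \frac{1}{2} \cdot 4 - 313\right) - 791} = \frac{1}{\left(1 - 313\right) - 791} = \frac{1}{-312 - 791} = \frac{1}{-1103} = - \frac{1}{1103}$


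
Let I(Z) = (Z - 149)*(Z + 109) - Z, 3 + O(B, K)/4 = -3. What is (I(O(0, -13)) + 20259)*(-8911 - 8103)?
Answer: -94904092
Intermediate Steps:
O(B, K) = -24 (O(B, K) = -12 + 4*(-3) = -12 - 12 = -24)
I(Z) = -Z + (-149 + Z)*(109 + Z) (I(Z) = (-149 + Z)*(109 + Z) - Z = -Z + (-149 + Z)*(109 + Z))
(I(O(0, -13)) + 20259)*(-8911 - 8103) = ((-16241 + (-24)² - 41*(-24)) + 20259)*(-8911 - 8103) = ((-16241 + 576 + 984) + 20259)*(-17014) = (-14681 + 20259)*(-17014) = 5578*(-17014) = -94904092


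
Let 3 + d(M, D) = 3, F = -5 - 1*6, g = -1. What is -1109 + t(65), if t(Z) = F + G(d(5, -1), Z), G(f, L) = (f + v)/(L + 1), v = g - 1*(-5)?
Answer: -36958/33 ≈ -1119.9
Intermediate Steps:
F = -11 (F = -5 - 6 = -11)
v = 4 (v = -1 - 1*(-5) = -1 + 5 = 4)
d(M, D) = 0 (d(M, D) = -3 + 3 = 0)
G(f, L) = (4 + f)/(1 + L) (G(f, L) = (f + 4)/(L + 1) = (4 + f)/(1 + L))
t(Z) = -11 + 4/(1 + Z) (t(Z) = -11 + (4 + 0)/(1 + Z) = -11 + 4/(1 + Z))
-1109 + t(65) = -1109 + (-7 - 11*65)/(1 + 65) = -1109 + (-7 - 715)/66 = -1109 + (1/66)*(-722) = -1109 - 361/33 = -36958/33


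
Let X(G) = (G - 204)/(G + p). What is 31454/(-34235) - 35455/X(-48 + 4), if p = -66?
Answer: -66763006171/4245140 ≈ -15727.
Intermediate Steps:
X(G) = (-204 + G)/(-66 + G) (X(G) = (G - 204)/(G - 66) = (-204 + G)/(-66 + G))
31454/(-34235) - 35455/X(-48 + 4) = 31454/(-34235) - 35455*(-66 + (-48 + 4))/(-204 + (-48 + 4)) = 31454*(-1/34235) - 35455*(-66 - 44)/(-204 - 44) = -31454/34235 - 35455/(-248/(-110)) = -31454/34235 - 35455/((-1/110*(-248))) = -31454/34235 - 35455/124/55 = -31454/34235 - 35455*55/124 = -31454/34235 - 1950025/124 = -66763006171/4245140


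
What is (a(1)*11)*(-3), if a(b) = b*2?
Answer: -66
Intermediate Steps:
a(b) = 2*b
(a(1)*11)*(-3) = ((2*1)*11)*(-3) = (2*11)*(-3) = 22*(-3) = -66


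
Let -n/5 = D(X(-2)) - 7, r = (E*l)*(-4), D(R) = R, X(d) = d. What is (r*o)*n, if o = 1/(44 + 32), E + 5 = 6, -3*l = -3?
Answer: -45/19 ≈ -2.3684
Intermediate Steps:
l = 1 (l = -⅓*(-3) = 1)
E = 1 (E = -5 + 6 = 1)
r = -4 (r = (1*1)*(-4) = 1*(-4) = -4)
n = 45 (n = -5*(-2 - 7) = -5*(-9) = 45)
o = 1/76 ≈ 0.013158
(r*o)*n = -4*1/76*45 = -1/19*45 = -45/19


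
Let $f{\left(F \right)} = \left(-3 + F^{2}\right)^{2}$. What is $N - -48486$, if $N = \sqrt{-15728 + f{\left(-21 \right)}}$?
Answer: $48486 + 2 \sqrt{44029} \approx 48906.0$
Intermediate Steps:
$N = 2 \sqrt{44029}$ ($N = \sqrt{-15728 + \left(-3 + \left(-21\right)^{2}\right)^{2}} = \sqrt{-15728 + \left(-3 + 441\right)^{2}} = \sqrt{-15728 + 438^{2}} = \sqrt{-15728 + 191844} = \sqrt{176116} = 2 \sqrt{44029} \approx 419.66$)
$N - -48486 = 2 \sqrt{44029} - -48486 = 2 \sqrt{44029} + 48486 = 48486 + 2 \sqrt{44029}$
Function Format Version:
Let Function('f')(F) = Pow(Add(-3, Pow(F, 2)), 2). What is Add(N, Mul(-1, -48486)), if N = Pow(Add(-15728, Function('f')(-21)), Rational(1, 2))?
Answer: Add(48486, Mul(2, Pow(44029, Rational(1, 2)))) ≈ 48906.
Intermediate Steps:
N = Mul(2, Pow(44029, Rational(1, 2))) (N = Pow(Add(-15728, Pow(Add(-3, Pow(-21, 2)), 2)), Rational(1, 2)) = Pow(Add(-15728, Pow(Add(-3, 441), 2)), Rational(1, 2)) = Pow(Add(-15728, Pow(438, 2)), Rational(1, 2)) = Pow(Add(-15728, 191844), Rational(1, 2)) = Pow(176116, Rational(1, 2)) = Mul(2, Pow(44029, Rational(1, 2))) ≈ 419.66)
Add(N, Mul(-1, -48486)) = Add(Mul(2, Pow(44029, Rational(1, 2))), Mul(-1, -48486)) = Add(Mul(2, Pow(44029, Rational(1, 2))), 48486) = Add(48486, Mul(2, Pow(44029, Rational(1, 2))))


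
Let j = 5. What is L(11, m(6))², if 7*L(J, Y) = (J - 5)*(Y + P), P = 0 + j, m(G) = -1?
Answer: 576/49 ≈ 11.755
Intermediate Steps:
P = 5 (P = 0 + 5 = 5)
L(J, Y) = (-5 + J)*(5 + Y)/7 (L(J, Y) = ((J - 5)*(Y + 5))/7 = ((-5 + J)*(5 + Y))/7 = (-5 + J)*(5 + Y)/7)
L(11, m(6))² = (-25/7 - 5/7*(-1) + (5/7)*11 + (⅐)*11*(-1))² = (-25/7 + 5/7 + 55/7 - 11/7)² = (24/7)² = 576/49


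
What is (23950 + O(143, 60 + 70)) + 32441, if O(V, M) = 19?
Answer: 56410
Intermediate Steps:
(23950 + O(143, 60 + 70)) + 32441 = (23950 + 19) + 32441 = 23969 + 32441 = 56410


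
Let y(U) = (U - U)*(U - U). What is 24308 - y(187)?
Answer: 24308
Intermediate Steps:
y(U) = 0 (y(U) = 0*0 = 0)
24308 - y(187) = 24308 - 1*0 = 24308 + 0 = 24308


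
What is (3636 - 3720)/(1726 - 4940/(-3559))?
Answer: -49826/1024629 ≈ -0.048628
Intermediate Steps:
(3636 - 3720)/(1726 - 4940/(-3559)) = -84/(1726 - 4940*(-1/3559)) = -84/(1726 + 4940/3559) = -84/6147774/3559 = -84*3559/6147774 = -49826/1024629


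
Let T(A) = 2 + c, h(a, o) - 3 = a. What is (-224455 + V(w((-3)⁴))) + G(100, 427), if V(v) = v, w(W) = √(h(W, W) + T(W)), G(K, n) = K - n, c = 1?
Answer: -224782 + √87 ≈ -2.2477e+5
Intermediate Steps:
h(a, o) = 3 + a
T(A) = 3 (T(A) = 2 + 1 = 3)
w(W) = √(6 + W) (w(W) = √((3 + W) + 3) = √(6 + W))
(-224455 + V(w((-3)⁴))) + G(100, 427) = (-224455 + √(6 + (-3)⁴)) + (100 - 1*427) = (-224455 + √(6 + 81)) + (100 - 427) = (-224455 + √87) - 327 = -224782 + √87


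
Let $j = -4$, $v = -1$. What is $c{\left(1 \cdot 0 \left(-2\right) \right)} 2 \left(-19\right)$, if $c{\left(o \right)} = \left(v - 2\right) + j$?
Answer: $266$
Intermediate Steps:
$c{\left(o \right)} = -7$ ($c{\left(o \right)} = \left(-1 - 2\right) - 4 = -3 - 4 = -7$)
$c{\left(1 \cdot 0 \left(-2\right) \right)} 2 \left(-19\right) = \left(-7\right) 2 \left(-19\right) = \left(-14\right) \left(-19\right) = 266$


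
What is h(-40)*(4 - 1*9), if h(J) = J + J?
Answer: 400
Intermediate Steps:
h(J) = 2*J
h(-40)*(4 - 1*9) = (2*(-40))*(4 - 1*9) = -80*(4 - 9) = -80*(-5) = 400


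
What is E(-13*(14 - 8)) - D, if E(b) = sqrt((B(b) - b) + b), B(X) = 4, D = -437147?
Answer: 437149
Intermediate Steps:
E(b) = 2 (E(b) = sqrt((4 - b) + b) = sqrt(4) = 2)
E(-13*(14 - 8)) - D = 2 - 1*(-437147) = 2 + 437147 = 437149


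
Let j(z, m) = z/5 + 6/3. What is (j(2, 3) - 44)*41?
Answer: -8528/5 ≈ -1705.6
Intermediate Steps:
j(z, m) = 2 + z/5 (j(z, m) = z*(⅕) + 6*(⅓) = z/5 + 2 = 2 + z/5)
(j(2, 3) - 44)*41 = ((2 + (⅕)*2) - 44)*41 = ((2 + ⅖) - 44)*41 = (12/5 - 44)*41 = -208/5*41 = -8528/5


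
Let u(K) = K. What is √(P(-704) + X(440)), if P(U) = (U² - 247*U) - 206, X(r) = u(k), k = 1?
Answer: √669299 ≈ 818.11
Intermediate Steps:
X(r) = 1
P(U) = -206 + U² - 247*U
√(P(-704) + X(440)) = √((-206 + (-704)² - 247*(-704)) + 1) = √((-206 + 495616 + 173888) + 1) = √(669298 + 1) = √669299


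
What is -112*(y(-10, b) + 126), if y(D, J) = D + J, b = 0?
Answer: -12992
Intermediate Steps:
-112*(y(-10, b) + 126) = -112*((-10 + 0) + 126) = -112*(-10 + 126) = -112*116 = -12992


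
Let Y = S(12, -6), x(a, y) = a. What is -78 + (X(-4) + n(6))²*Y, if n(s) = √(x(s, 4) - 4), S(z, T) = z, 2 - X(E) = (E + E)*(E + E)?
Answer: 46074 - 1488*√2 ≈ 43970.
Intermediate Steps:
X(E) = 2 - 4*E² (X(E) = 2 - (E + E)*(E + E) = 2 - 2*E*2*E = 2 - 4*E²)
Y = 12
n(s) = √(-4 + s) (n(s) = √(s - 4) = √(-4 + s))
-78 + (X(-4) + n(6))²*Y = -78 + ((2 - 4*(-4)²) + √(-4 + 6))²*12 = -78 + ((2 - 4*16) + √2)²*12 = -78 + ((2 - 64) + √2)²*12 = -78 + (-62 + √2)²*12 = -78 + 12*(-62 + √2)²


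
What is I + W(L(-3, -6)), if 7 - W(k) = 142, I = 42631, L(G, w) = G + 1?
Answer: 42496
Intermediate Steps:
L(G, w) = 1 + G
W(k) = -135 (W(k) = 7 - 1*142 = 7 - 142 = -135)
I + W(L(-3, -6)) = 42631 - 135 = 42496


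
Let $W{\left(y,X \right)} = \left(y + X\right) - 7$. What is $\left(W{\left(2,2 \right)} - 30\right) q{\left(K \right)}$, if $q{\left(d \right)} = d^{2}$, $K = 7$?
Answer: $-1617$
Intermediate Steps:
$W{\left(y,X \right)} = -7 + X + y$ ($W{\left(y,X \right)} = \left(X + y\right) - 7 = -7 + X + y$)
$\left(W{\left(2,2 \right)} - 30\right) q{\left(K \right)} = \left(\left(-7 + 2 + 2\right) - 30\right) 7^{2} = \left(-3 - 30\right) 49 = \left(-33\right) 49 = -1617$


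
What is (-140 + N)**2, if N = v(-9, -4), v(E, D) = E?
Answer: 22201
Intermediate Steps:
N = -9
(-140 + N)**2 = (-140 - 9)**2 = (-149)**2 = 22201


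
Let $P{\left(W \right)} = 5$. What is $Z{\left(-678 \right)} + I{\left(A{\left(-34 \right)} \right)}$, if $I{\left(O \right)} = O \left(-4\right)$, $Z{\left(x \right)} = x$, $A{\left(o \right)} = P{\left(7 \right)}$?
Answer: $-698$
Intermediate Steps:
$A{\left(o \right)} = 5$
$I{\left(O \right)} = - 4 O$
$Z{\left(-678 \right)} + I{\left(A{\left(-34 \right)} \right)} = -678 - 20 = -698$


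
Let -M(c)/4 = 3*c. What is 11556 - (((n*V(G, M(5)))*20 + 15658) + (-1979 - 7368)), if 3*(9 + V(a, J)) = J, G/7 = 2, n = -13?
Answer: -2295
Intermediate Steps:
G = 14 (G = 7*2 = 14)
M(c) = -12*c
V(a, J) = -9 + J/3
11556 - (((n*V(G, M(5)))*20 + 15658) + (-1979 - 7368)) = 11556 - ((-13*(-9 + (-12*5)/3)*20 + 15658) + (-1979 - 7368)) = 11556 - ((-13*(-9 + (1/3)*(-60))*20 + 15658) - 9347) = 11556 - ((-13*(-9 - 20)*20 + 15658) - 9347) = 11556 - ((-13*(-29)*20 + 15658) - 9347) = 11556 - ((377*20 + 15658) - 9347) = 11556 - ((7540 + 15658) - 9347) = 11556 - (23198 - 9347) = 11556 - 1*13851 = 11556 - 13851 = -2295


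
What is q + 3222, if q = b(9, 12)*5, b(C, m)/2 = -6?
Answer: 3162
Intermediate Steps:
b(C, m) = -12 (b(C, m) = 2*(-6) = -12)
q = -60 (q = -12*5 = -60)
q + 3222 = -60 + 3222 = 3162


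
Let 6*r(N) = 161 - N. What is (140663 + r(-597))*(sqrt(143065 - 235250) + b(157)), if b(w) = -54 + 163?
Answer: 46038112/3 + 422368*I*sqrt(92185)/3 ≈ 1.5346e+7 + 4.2746e+7*I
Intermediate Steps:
b(w) = 109
r(N) = 161/6 - N/6 (r(N) = (161 - N)/6 = 161/6 - N/6)
(140663 + r(-597))*(sqrt(143065 - 235250) + b(157)) = (140663 + (161/6 - 1/6*(-597)))*(sqrt(143065 - 235250) + 109) = (140663 + (161/6 + 199/2))*(sqrt(-92185) + 109) = (140663 + 379/3)*(I*sqrt(92185) + 109) = 422368*(109 + I*sqrt(92185))/3 = 46038112/3 + 422368*I*sqrt(92185)/3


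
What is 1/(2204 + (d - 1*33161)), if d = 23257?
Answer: -1/7700 ≈ -0.00012987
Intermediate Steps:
1/(2204 + (d - 1*33161)) = 1/(2204 + (23257 - 1*33161)) = 1/(2204 + (23257 - 33161)) = 1/(2204 - 9904) = 1/(-7700) = -1/7700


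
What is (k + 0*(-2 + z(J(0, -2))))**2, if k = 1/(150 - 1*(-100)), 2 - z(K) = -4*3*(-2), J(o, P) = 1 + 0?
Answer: 1/62500 ≈ 1.6000e-5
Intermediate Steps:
J(o, P) = 1
z(K) = -22 (z(K) = 2 - (-4*3)*(-2) = 2 - (-12)*(-2) = 2 - 1*24 = 2 - 24 = -22)
k = 1/250 (k = 1/(150 + 100) = 1/250 ≈ 0.0040000)
(k + 0*(-2 + z(J(0, -2))))**2 = (1/250 + 0*(-2 - 22))**2 = (1/250 + 0*(-24))**2 = (1/250 + 0)**2 = (1/250)**2 = 1/62500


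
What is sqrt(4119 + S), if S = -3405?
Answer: sqrt(714) ≈ 26.721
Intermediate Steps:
sqrt(4119 + S) = sqrt(4119 - 3405) = sqrt(714)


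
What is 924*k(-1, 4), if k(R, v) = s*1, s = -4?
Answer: -3696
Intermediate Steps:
k(R, v) = -4 (k(R, v) = -4*1 = -4)
924*k(-1, 4) = 924*(-4) = -3696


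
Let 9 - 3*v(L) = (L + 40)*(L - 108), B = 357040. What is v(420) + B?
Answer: 309203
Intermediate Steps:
v(L) = 3 - (-108 + L)*(40 + L)/3 (v(L) = 3 - (L + 40)*(L - 108)/3 = 3 - (40 + L)*(-108 + L)/3 = 3 - (-108 + L)*(40 + L)/3)
v(420) + B = (1443 - 1/3*420**2 + (68/3)*420) + 357040 = (1443 - 1/3*176400 + 9520) + 357040 = (1443 - 58800 + 9520) + 357040 = -47837 + 357040 = 309203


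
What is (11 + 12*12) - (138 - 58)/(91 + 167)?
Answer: 19955/129 ≈ 154.69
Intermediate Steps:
(11 + 12*12) - (138 - 58)/(91 + 167) = (11 + 144) - 80/258 = 155 - 80/258 = 155 - 1*40/129 = 155 - 40/129 = 19955/129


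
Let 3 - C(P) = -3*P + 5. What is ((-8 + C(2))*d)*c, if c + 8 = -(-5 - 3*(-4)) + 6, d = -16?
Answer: -576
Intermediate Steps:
C(P) = -2 + 3*P (C(P) = 3 - (-3*P + 5) = 3 - (5 - 3*P) = 3 + (-5 + 3*P) = -2 + 3*P)
c = -9 (c = -8 + (-(-5 - 3*(-4)) + 6) = -8 + (-(-5 + 12) + 6) = -8 + (-1*7 + 6) = -8 + (-7 + 6) = -8 - 1 = -9)
((-8 + C(2))*d)*c = ((-8 + (-2 + 3*2))*(-16))*(-9) = ((-8 + (-2 + 6))*(-16))*(-9) = ((-8 + 4)*(-16))*(-9) = -4*(-16)*(-9) = 64*(-9) = -576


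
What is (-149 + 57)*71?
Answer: -6532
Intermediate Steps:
(-149 + 57)*71 = -92*71 = -6532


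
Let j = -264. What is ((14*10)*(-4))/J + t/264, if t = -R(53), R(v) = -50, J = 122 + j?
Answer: 38735/9372 ≈ 4.1331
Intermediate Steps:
J = -142 (J = 122 - 264 = -142)
t = 50 (t = -1*(-50) = 50)
((14*10)*(-4))/J + t/264 = ((14*10)*(-4))/(-142) + 50/264 = (140*(-4))*(-1/142) + 50*(1/264) = -560*(-1/142) + 25/132 = 280/71 + 25/132 = 38735/9372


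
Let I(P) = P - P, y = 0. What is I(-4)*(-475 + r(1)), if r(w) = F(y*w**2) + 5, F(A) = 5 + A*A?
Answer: 0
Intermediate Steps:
F(A) = 5 + A**2
I(P) = 0
r(w) = 10 (r(w) = (5 + (0*w**2)**2) + 5 = (5 + 0**2) + 5 = (5 + 0) + 5 = 5 + 5 = 10)
I(-4)*(-475 + r(1)) = 0*(-475 + 10) = 0*(-465) = 0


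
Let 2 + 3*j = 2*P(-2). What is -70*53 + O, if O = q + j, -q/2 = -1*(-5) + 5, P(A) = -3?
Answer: -11198/3 ≈ -3732.7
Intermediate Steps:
q = -20 (q = -2*(-1*(-5) + 5) = -2*(5 + 5) = -2*10 = -20)
j = -8/3 (j = -⅔ + (2*(-3))/3 = -⅔ + (⅓)*(-6) = -⅔ - 2 = -8/3 ≈ -2.6667)
O = -68/3 (O = -20 - 8/3 = -68/3 ≈ -22.667)
-70*53 + O = -70*53 - 68/3 = -3710 - 68/3 = -11198/3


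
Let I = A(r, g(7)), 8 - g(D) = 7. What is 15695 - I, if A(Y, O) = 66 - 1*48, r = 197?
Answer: 15677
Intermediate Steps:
g(D) = 1 (g(D) = 8 - 1*7 = 8 - 7 = 1)
A(Y, O) = 18 (A(Y, O) = 66 - 48 = 18)
I = 18
15695 - I = 15695 - 1*18 = 15695 - 18 = 15677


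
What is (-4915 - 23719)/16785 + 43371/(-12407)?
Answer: -1083244273/208251495 ≈ -5.2016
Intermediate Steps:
(-4915 - 23719)/16785 + 43371/(-12407) = -28634*1/16785 + 43371*(-1/12407) = -28634/16785 - 43371/12407 = -1083244273/208251495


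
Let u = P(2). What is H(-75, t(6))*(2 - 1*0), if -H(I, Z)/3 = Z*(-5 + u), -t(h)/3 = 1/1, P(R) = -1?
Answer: -108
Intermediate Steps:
u = -1
t(h) = -3 (t(h) = -3/1 = -3*1 = -3)
H(I, Z) = 18*Z (H(I, Z) = -3*Z*(-5 - 1) = -3*Z*(-6) = -(-18)*Z = 18*Z)
H(-75, t(6))*(2 - 1*0) = (18*(-3))*(2 - 1*0) = -54*(2 + 0) = -54*2 = -108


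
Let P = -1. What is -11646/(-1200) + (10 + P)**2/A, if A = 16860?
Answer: 545691/56200 ≈ 9.7098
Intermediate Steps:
-11646/(-1200) + (10 + P)**2/A = -11646/(-1200) + (10 - 1)**2/16860 = -11646*(-1/1200) + 9**2*(1/16860) = 1941/200 + 81*(1/16860) = 1941/200 + 27/5620 = 545691/56200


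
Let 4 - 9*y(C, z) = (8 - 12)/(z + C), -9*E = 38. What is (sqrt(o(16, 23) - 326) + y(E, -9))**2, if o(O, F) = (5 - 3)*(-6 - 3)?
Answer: -394388504/1147041 + 1760*I*sqrt(86)/1071 ≈ -343.83 + 15.24*I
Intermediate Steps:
o(O, F) = -18 (o(O, F) = 2*(-9) = -18)
E = -38/9 (E = -1/9*38 = -38/9 ≈ -4.2222)
y(C, z) = 4/9 + 4/(9*(C + z)) (y(C, z) = 4/9 - (8 - 12)/(9*(z + C)) = 4/9 - (-4)/(9*(C + z)) = 4/9 + 4/(9*(C + z)))
(sqrt(o(16, 23) - 326) + y(E, -9))**2 = (sqrt(-18 - 326) + 4*(1 - 38/9 - 9)/(9*(-38/9 - 9)))**2 = (sqrt(-344) + (4/9)*(-110/9)/(-119/9))**2 = (2*I*sqrt(86) + (4/9)*(-9/119)*(-110/9))**2 = (2*I*sqrt(86) + 440/1071)**2 = (440/1071 + 2*I*sqrt(86))**2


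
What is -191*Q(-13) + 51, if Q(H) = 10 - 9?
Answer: -140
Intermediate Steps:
Q(H) = 1
-191*Q(-13) + 51 = -191*1 + 51 = -191 + 51 = -140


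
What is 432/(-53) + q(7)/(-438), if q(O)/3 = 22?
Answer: -32119/3869 ≈ -8.3016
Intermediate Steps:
q(O) = 66 (q(O) = 3*22 = 66)
432/(-53) + q(7)/(-438) = 432/(-53) + 66/(-438) = 432*(-1/53) + 66*(-1/438) = -432/53 - 11/73 = -32119/3869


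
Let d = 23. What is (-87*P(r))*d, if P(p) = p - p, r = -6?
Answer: 0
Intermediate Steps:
P(p) = 0
(-87*P(r))*d = -87*0*23 = 0*23 = 0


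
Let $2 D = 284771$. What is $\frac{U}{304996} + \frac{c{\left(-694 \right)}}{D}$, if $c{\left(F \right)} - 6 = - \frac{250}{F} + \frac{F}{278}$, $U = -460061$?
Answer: $- \frac{6318989612169135}{4189229749676428} \approx -1.5084$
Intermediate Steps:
$D = \frac{284771}{2}$ ($D = \frac{1}{2} \cdot 284771 = \frac{284771}{2} \approx 1.4239 \cdot 10^{5}$)
$c{\left(F \right)} = 6 - \frac{250}{F} + \frac{F}{278}$ ($c{\left(F \right)} = 6 + \left(- \frac{250}{F} + \frac{F}{278}\right) = 6 - \frac{250}{F} + \frac{F}{278}$)
$\frac{U}{304996} + \frac{c{\left(-694 \right)}}{D} = - \frac{460061}{304996} + \frac{6 - \frac{250}{-694} + \frac{1}{278} \left(-694\right)}{\frac{284771}{2}} = \left(-460061\right) \frac{1}{304996} + \left(6 - - \frac{125}{347} - \frac{347}{139}\right) \frac{2}{284771} = - \frac{460061}{304996} + \left(6 + \frac{125}{347} - \frac{347}{139}\right) \frac{2}{284771} = - \frac{460061}{304996} + \frac{186364}{48233} \cdot \frac{2}{284771} = - \frac{460061}{304996} + \frac{372728}{13735359643} = - \frac{6318989612169135}{4189229749676428}$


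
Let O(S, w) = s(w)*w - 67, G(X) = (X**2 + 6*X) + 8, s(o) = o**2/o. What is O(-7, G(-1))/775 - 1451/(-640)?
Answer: 217481/99200 ≈ 2.1923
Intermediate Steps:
s(o) = o
G(X) = 8 + X**2 + 6*X
O(S, w) = -67 + w**2 (O(S, w) = w*w - 67 = w**2 - 67 = -67 + w**2)
O(-7, G(-1))/775 - 1451/(-640) = (-67 + (8 + (-1)**2 + 6*(-1))**2)/775 - 1451/(-640) = (-67 + (8 + 1 - 6)**2)*(1/775) - 1451*(-1/640) = (-67 + 3**2)*(1/775) + 1451/640 = (-67 + 9)*(1/775) + 1451/640 = -58*1/775 + 1451/640 = -58/775 + 1451/640 = 217481/99200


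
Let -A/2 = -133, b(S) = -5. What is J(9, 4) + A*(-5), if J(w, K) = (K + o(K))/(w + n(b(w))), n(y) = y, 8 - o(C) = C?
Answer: -1328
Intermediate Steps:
o(C) = 8 - C
J(w, K) = 8/(-5 + w) (J(w, K) = (K + (8 - K))/(w - 5) = 8/(-5 + w))
A = 266 (A = -2*(-133) = 266)
J(9, 4) + A*(-5) = 8/(-5 + 9) + 266*(-5) = 8/4 - 1330 = 8*(1/4) - 1330 = 2 - 1330 = -1328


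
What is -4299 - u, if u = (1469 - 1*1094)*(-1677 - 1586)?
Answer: 1219326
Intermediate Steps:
u = -1223625 (u = (1469 - 1094)*(-3263) = 375*(-3263) = -1223625)
-4299 - u = -4299 - 1*(-1223625) = -4299 + 1223625 = 1219326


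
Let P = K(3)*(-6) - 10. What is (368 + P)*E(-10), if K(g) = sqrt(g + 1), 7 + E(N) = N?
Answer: -5882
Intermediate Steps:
E(N) = -7 + N
K(g) = sqrt(1 + g)
P = -22 (P = sqrt(1 + 3)*(-6) - 10 = sqrt(4)*(-6) - 10 = 2*(-6) - 10 = -12 - 10 = -22)
(368 + P)*E(-10) = (368 - 22)*(-7 - 10) = 346*(-17) = -5882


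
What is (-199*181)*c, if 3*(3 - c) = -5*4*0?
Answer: -108057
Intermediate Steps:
c = 3 (c = 3 - (-5*4)*0/3 = 3 - (-20)*0/3 = 3 - ⅓*0 = 3 + 0 = 3)
(-199*181)*c = -199*181*3 = -36019*3 = -108057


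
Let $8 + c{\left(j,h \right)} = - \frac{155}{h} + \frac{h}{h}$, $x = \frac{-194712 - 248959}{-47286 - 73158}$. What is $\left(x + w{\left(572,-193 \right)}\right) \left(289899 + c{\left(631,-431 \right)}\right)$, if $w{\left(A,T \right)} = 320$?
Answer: $\frac{1623673450514619}{17303788} \approx 9.3833 \cdot 10^{7}$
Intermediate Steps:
$x = \frac{443671}{120444}$ ($x = - \frac{443671}{-120444} = \left(-443671\right) \left(- \frac{1}{120444}\right) = \frac{443671}{120444} \approx 3.6836$)
$c{\left(j,h \right)} = -7 - \frac{155}{h}$ ($c{\left(j,h \right)} = -8 - \left(\frac{155}{h} - \frac{h}{h}\right) = -8 + \left(- \frac{155}{h} + 1\right) = -8 + \left(1 - \frac{155}{h}\right) = -7 - \frac{155}{h}$)
$\left(x + w{\left(572,-193 \right)}\right) \left(289899 + c{\left(631,-431 \right)}\right) = \left(\frac{443671}{120444} + 320\right) \left(289899 - \left(7 + \frac{155}{-431}\right)\right) = \frac{38985751 \left(289899 - \frac{2862}{431}\right)}{120444} = \frac{38985751}{120444} \cdot \frac{124943607}{431} = \frac{1623673450514619}{17303788}$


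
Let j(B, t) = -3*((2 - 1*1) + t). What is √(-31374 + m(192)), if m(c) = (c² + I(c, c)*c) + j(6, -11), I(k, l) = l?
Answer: 4*√2649 ≈ 205.87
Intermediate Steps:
j(B, t) = -3 - 3*t (j(B, t) = -3*((2 - 1) + t) = -3*(1 + t) = -3 - 3*t)
m(c) = 30 + 2*c² (m(c) = (c² + c*c) + (-3 - 3*(-11)) = (c² + c²) + (-3 + 33) = 2*c² + 30 = 30 + 2*c²)
√(-31374 + m(192)) = √(-31374 + (30 + 2*192²)) = √(-31374 + (30 + 2*36864)) = √(-31374 + (30 + 73728)) = √(-31374 + 73758) = √42384 = 4*√2649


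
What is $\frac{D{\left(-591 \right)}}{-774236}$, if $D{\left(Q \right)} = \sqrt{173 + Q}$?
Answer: $- \frac{i \sqrt{418}}{774236} \approx - 2.6407 \cdot 10^{-5} i$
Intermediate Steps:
$\frac{D{\left(-591 \right)}}{-774236} = \frac{\sqrt{173 - 591}}{-774236} = \sqrt{-418} \left(- \frac{1}{774236}\right) = i \sqrt{418} \left(- \frac{1}{774236}\right) = - \frac{i \sqrt{418}}{774236}$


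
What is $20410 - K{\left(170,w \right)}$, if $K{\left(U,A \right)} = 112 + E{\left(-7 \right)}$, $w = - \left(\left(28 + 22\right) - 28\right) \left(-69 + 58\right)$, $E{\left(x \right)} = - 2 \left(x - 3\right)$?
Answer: $20278$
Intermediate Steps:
$E{\left(x \right)} = 6 - 2 x$ ($E{\left(x \right)} = - 2 \left(-3 + x\right) = 6 - 2 x$)
$w = 242$ ($w = - \left(50 - 28\right) \left(-11\right) = - 22 \left(-11\right) = \left(-1\right) \left(-242\right) = 242$)
$K{\left(U,A \right)} = 132$ ($K{\left(U,A \right)} = 112 + \left(6 - -14\right) = 112 + \left(6 + 14\right) = 112 + 20 = 132$)
$20410 - K{\left(170,w \right)} = 20410 - 132 = 20278$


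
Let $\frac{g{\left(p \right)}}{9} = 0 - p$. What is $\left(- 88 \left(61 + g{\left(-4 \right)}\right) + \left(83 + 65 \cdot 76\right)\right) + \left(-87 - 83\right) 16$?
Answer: $-6233$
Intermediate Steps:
$g{\left(p \right)} = - 9 p$ ($g{\left(p \right)} = 9 \left(0 - p\right) = 9 \left(- p\right) = - 9 p$)
$\left(- 88 \left(61 + g{\left(-4 \right)}\right) + \left(83 + 65 \cdot 76\right)\right) + \left(-87 - 83\right) 16 = \left(- 88 \left(61 - -36\right) + \left(83 + 65 \cdot 76\right)\right) + \left(-87 - 83\right) 16 = \left(- 88 \left(61 + 36\right) + \left(83 + 4940\right)\right) - 2720 = \left(\left(-88\right) 97 + 5023\right) - 2720 = \left(-8536 + 5023\right) - 2720 = -3513 - 2720 = -6233$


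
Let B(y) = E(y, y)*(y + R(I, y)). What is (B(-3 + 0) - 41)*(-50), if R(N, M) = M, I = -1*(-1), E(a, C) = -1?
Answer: 1750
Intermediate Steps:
I = 1
B(y) = -2*y (B(y) = -(y + y) = -2*y)
(B(-3 + 0) - 41)*(-50) = (-2*(-3 + 0) - 41)*(-50) = (-2*(-3) - 41)*(-50) = (6 - 41)*(-50) = -35*(-50) = 1750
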